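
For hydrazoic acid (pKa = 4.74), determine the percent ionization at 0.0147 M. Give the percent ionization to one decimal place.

HN3 ⇌ N3- + H+; let x = [H+] at equilibrium.
Ka = 10^(−4.74) = 1.82 × 10^-5
x ≈ √(Ka·C₀) = √(1.82 × 10^-5 × 0.0147) = 5.17 × 10^-4 M
Fraction ionized = 5.17 × 10^-4 / 0.0147 = 0.0352 → 3.5%

3.5%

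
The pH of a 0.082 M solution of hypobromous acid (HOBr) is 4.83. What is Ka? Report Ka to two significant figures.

Ka = 2.7 × 10^-9

[H+] = 10^(-4.83) = 1.48 × 10^-5 M
At equilibrium [HA] = 0.082 − 1.48 × 10^-5 = 8.20 × 10^-2 M
Ka = [H+][A-]/[HA] = (1.48 × 10^-5)² / 8.20 × 10^-2 = 2.7 × 10^-9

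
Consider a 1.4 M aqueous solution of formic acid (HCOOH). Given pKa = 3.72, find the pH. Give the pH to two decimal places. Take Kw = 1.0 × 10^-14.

HCOOH ⇌ HCOO- + H+
Ka = 10^(−3.72) = 1.91 × 10^-4
Let x = [H+] at equilibrium. Ka = x²/(1.4 − x).
Since Ka ≪ C₀, x ≈ √(Ka·C₀) = 1.64 × 10^-2 M.
Check: 1.2% ionized — well under 5%, approximation valid.
pH = −log[H+] = −log(1.64 × 10^-2) = 1.79

pH = 1.79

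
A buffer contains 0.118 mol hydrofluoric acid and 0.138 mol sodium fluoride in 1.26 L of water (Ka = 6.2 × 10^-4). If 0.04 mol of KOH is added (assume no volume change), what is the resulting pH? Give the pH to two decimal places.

pH = 3.57

After neutralization: n(HF) = 0.078 mol, n(F-) = 0.178 mol.
pKa = −log(6.2 × 10^-4) = 3.208
pH = pKa + log(n_F-/n_HF) = 3.208 + log(0.178/0.078) = 3.208 + (+0.358)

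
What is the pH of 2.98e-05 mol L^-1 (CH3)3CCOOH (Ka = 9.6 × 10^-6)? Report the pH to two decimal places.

pH = 4.89

(CH3)3CCOOH ⇌ (CH3)3CCOO- + H+
Let x = [H+] at equilibrium. Ka = x²/(2.98e-05 − x).
x is not negligible relative to C₀; solve x² + 9.6e-06·x − 2.86e-10 = 0.
x = (−Ka + √(Ka² + 4·Ka·C₀))/2 = 1.28 × 10^-5 M
pH = −log(1.28 × 10^-5) = 4.89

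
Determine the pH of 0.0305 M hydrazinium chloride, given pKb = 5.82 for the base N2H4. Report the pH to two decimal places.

pH = 4.85

N2H5+ is the conjugate acid of the weak base N2H4.
Kb = 10^(−5.82) = 1.51 × 10^-6
Ka = Kw/Kb = 1.0×10^-14 / 1.51 × 10^-6 = 6.62 × 10^-9
Ka = x²/(0.0305 − x) = 6.62 × 10^-9
Neglecting x in the denominator: x = √(6.62 × 10^-9 × 0.0305) = 1.42 × 10^-5 M
Check: 0.047% ionized — well under 5%, approximation valid.
pH = −log(1.42 × 10^-5) = 4.85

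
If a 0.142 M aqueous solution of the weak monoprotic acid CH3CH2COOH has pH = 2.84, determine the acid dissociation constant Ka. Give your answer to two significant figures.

Ka = 1.5 × 10^-5

[H+] = 10^(-2.84) = 1.45 × 10^-3 M
At equilibrium [HA] = 0.142 − 1.45 × 10^-3 = 1.41 × 10^-1 M
Ka = [H+][A-]/[HA] = (1.45 × 10^-3)² / 1.41 × 10^-1 = 1.5 × 10^-5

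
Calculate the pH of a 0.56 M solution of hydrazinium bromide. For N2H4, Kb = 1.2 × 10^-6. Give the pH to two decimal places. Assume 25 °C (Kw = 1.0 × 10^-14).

pH = 4.17

N2H5+ is the conjugate acid of the weak base N2H4.
Ka = Kw/Kb = 1.0×10^-14 / 1.2 × 10^-6 = 8.33 × 10^-9
Ka = x²/(0.56 − x) = 8.33 × 10^-9
Neglecting x in the denominator: x = √(8.33 × 10^-9 × 0.56) = 6.83 × 10^-5 M
(x/C₀ = 0.012% < 5%, so the approximation holds.)
pH = −log[H+] = −log(6.83 × 10^-5) = 4.17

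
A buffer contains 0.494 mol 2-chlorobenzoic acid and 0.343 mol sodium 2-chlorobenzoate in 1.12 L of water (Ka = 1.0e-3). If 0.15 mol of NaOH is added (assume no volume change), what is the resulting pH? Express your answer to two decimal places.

pH = 3.16

OH- converts ClC6H4COOH to ClC6H4COO-: ClC6H4COOH → 0.344 mol, ClC6H4COO- → 0.493 mol.
pKa = −log(1.0 × 10^-3) = 3.000
Henderson–Hasselbalch with mole ratio 0.493/0.344: pH = 3.000 + (+0.156)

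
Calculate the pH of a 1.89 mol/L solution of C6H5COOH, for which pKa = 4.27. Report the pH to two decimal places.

C6H5COOH ⇌ C6H5COO- + H+
Ka = 10^(−4.27) = 5.37 × 10^-5
Ka = x²/(1.89 − x) = 5.37 × 10^-5
Since Ka ≪ C₀, x ≈ √(Ka·C₀) = 1.01 × 10^-2 M.
pH = −log[H+] = −log(1.01 × 10^-2) = 2.00

pH = 2.00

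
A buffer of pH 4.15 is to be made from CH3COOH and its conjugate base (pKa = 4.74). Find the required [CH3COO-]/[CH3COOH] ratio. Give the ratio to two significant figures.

ratio = 0.26

pH = pKa + log(r) ⇒ log(r) = 4.15 − 4.74 = -0.59
r = [CH3COO-]/[CH3COOH] = 10^(-0.59) = 0.257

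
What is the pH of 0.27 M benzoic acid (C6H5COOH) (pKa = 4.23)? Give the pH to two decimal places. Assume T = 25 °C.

C6H5COOH ⇌ C6H5COO- + H+
Ka = 10^(−4.23) = 5.89 × 10^-5
Let x = [H+] at equilibrium. Ka = x²/(0.27 − x).
Neglecting x in the denominator: x = √(5.89 × 10^-5 × 0.27) = 3.99 × 10^-3 M
(x/C₀ = 1.5% < 5%, so the approximation holds.)
pH = −log(3.99 × 10^-3) = 2.40

pH = 2.40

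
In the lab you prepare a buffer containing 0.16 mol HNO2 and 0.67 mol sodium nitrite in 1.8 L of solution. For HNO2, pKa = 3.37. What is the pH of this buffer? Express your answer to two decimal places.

pH = 3.99

Henderson–Hasselbalch: pH = pKa + log([NO2-]/[HNO2]) = 3.37 + log(0.67/0.16)
pH = 3.37 + (+0.622) = 3.99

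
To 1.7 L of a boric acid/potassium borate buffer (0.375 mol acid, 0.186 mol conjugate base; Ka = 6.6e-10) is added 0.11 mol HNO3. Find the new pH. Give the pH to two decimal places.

Added H+ converts B(OH)4- to B(OH)3: B(OH)3 → 0.485 mol, B(OH)4- → 0.076 mol.
pKa = −log(6.6 × 10^-10) = 9.180
pH = pKa + log([A⁻]/[HA]) = 9.180 + log(0.076/0.485) = 9.180 -0.805

pH = 8.38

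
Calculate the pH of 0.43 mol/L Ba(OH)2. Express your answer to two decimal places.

Ba(OH)2 is a strong base (each formula unit releases 2 OH-); [OH-] = 0.86 M.
pOH = -log(0.86) = 0.07
pH = 14.00 - 0.07 = 13.93

pH = 13.93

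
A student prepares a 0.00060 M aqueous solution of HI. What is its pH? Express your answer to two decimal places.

HI is a strong acid and dissociates completely, so [H+] = 0.00060 M.
pH = -log(0.0006) = 3.22

pH = 3.22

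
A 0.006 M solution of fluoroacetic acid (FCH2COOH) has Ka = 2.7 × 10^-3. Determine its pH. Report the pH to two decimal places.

pH = 2.54

FCH2COOH ⇌ FCH2COO- + H+
From the ICE table, Ka = x²/(0.006 − x) = 2.7 × 10^-3.
The 5% rule fails; solving x² + Ka·x − Ka·C₀ = 0 exactly:
x = [−0.0027 + √(0.0027² + 6.48e-05)]/2 = 2.90 × 10^-3 M
pH = −log[H+] = −log(2.90 × 10^-3) = 2.54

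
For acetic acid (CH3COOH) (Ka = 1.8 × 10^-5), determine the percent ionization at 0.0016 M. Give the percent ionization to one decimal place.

10.1%

CH3COOH ⇌ CH3COO- + H+; let x = [H+] at equilibrium.
Ka = x²/(C₀ − x); solving the quadratic gives x = 1.61 × 10^-4 M.
Fraction ionized = 1.61 × 10^-4 / 0.0016 = 0.1006 → 10.1%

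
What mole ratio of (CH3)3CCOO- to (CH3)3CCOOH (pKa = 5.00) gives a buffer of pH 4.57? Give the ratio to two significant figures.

pH = pKa + log(r) ⇒ log(r) = 4.57 − 5.00 = -0.43
r = [(CH3)3CCOO-]/[(CH3)3CCOOH] = 10^(-0.43) = 0.372

ratio = 0.37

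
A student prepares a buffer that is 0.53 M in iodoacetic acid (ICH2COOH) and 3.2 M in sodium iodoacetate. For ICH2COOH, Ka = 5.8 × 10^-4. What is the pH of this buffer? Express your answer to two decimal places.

pKa = −log(5.8 × 10^-4) = 3.237
Henderson–Hasselbalch: pH = pKa + log([ICH2COO-]/[ICH2COOH]) = 3.237 + log(3.2/0.53)
pH = 3.237 + (+0.781) = 4.02

pH = 4.02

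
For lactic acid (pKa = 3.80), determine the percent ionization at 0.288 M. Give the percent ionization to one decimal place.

CH3CH(OH)COOH ⇌ CH3CH(OH)COO- + H+; let x = [H+] at equilibrium.
Ka = 10^(−3.80) = 1.58 × 10^-4
x ≈ √(Ka·C₀) = √(1.58 × 10^-4 × 0.288) = 6.75 × 10^-3 M
Fraction ionized = 6.75 × 10^-3 / 0.288 = 0.0234 → 2.3%

2.3%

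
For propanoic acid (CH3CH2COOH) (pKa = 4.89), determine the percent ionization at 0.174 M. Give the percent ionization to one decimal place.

0.9%

CH3CH2COOH ⇌ CH3CH2COO- + H+; let x = [H+] at equilibrium.
Ka = 10^(−4.89) = 1.29 × 10^-5
x ≈ √(Ka·C₀) = √(1.29 × 10^-5 × 0.174) = 1.50 × 10^-3 M
% ionization = x/C₀ × 100% = 1.50 × 10^-3/0.174 × 100% = 0.9%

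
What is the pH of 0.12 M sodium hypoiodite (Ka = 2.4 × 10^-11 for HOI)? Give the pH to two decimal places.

OI- is the conjugate base of the weak acid HOI.
Kb = Kw/Ka = 1.0×10^-14 / 2.4 × 10^-11 = 4.17 × 10^-4
From the ICE table, Kb = [OH-]²/(0.12 − [OH-]) = 4.17 × 10^-4.
Here C₀/Kb ≈ 288, so the small-[OH-] approximation fails. Use the quadratic:
[OH-] = [−0.000417 + √(0.000417² + 0.0002)]/2 = 6.87 × 10^-3 M
pOH = 2.16, so pH = 14.00 − pOH = 11.84

pH = 11.84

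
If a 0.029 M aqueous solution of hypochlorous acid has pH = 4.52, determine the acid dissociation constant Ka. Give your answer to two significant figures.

Ka = 3.1 × 10^-8

[H+] = 10^(-4.52) = 3.02 × 10^-5 M
At equilibrium [HA] = 0.029 − 3.02 × 10^-5 = 2.90 × 10^-2 M
Ka = [H+][A-]/[HA] = (3.02 × 10^-5)² / 2.90 × 10^-2 = 3.1 × 10^-8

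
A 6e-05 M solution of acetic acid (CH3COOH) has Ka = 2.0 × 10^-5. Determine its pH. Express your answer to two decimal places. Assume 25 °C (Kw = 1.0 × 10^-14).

pH = 4.58

CH3COOH ⇌ CH3COO- + H+
From the ICE table, Ka = [H+]²/(6e-05 − [H+]) = 2.0 × 10^-5.
The 5% rule fails; solving [H+]² + Ka·[H+] − Ka·C₀ = 0 exactly:
[H+] = [−2e-05 + √(2e-05² + 4.8e-09)]/2 = 2.61 × 10^-5 M
pH = −log(2.61 × 10^-5) = 4.58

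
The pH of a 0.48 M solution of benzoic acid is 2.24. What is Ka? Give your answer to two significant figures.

Ka = 7.0 × 10^-5

[H+] = 10^(-2.24) = 5.75 × 10^-3 M
At equilibrium [HA] = 0.48 − 5.75 × 10^-3 = 4.74 × 10^-1 M
Ka = [H+][A-]/[HA] = (5.75 × 10^-3)² / 4.74 × 10^-1 = 7.0 × 10^-5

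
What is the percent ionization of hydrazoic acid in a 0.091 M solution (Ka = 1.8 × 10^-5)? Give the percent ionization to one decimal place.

1.4%

HN3 ⇌ N3- + H+; let x = [H+] at equilibrium.
x ≈ √(Ka·C₀) = √(1.8 × 10^-5 × 0.091) = 1.28 × 10^-3 M
Fraction ionized = 1.28 × 10^-3 / 0.091 = 0.0141 → 1.4%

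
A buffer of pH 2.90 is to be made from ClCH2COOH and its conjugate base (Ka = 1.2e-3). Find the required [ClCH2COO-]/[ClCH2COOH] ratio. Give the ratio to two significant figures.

pKa = -log(1.2 × 10^-3) = 2.921
pH = pKa + log(r) ⇒ log(r) = 2.90 − 2.921 = -0.021
r = [ClCH2COO-]/[ClCH2COOH] = 10^(-0.021) = 0.953

ratio = 0.95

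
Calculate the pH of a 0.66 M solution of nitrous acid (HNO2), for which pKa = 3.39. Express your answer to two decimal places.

HNO2 ⇌ NO2- + H+
Ka = 10^(−3.39) = 4.07 × 10^-4
Let x = [H+] at equilibrium. Ka = x²/(0.66 − x).
Since Ka ≪ C₀, x ≈ √(Ka·C₀) = 1.64 × 10^-2 M.
Check: 2.5% ionized — well under 5%, approximation valid.
pH = −log(1.64 × 10^-2) = 1.79

pH = 1.79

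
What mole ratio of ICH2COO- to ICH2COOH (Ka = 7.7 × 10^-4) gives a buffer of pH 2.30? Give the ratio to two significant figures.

pKa = -log(7.7 × 10^-4) = 3.114
pH = pKa + log(r) ⇒ log(r) = 2.30 − 3.114 = -0.814
r = [ICH2COO-]/[ICH2COOH] = 10^(-0.814) = 0.153

ratio = 0.15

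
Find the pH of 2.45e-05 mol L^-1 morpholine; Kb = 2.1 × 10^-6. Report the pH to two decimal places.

C4H8ONH + H2O ⇌ C4H8ONH2+ + OH-
Kb = [OH-]²/(2.45e-05 − [OH-]) = 2.1 × 10^-6
Here C₀/Kb ≈ 11.7, so the small-[OH-] approximation fails. Use the quadratic:
[OH-] = (−Kb + √(Kb² + 4·Kb·C₀))/2 = 6.20 × 10^-6 M
pOH = 5.21, so pH = 14.00 − pOH = 8.79

pH = 8.79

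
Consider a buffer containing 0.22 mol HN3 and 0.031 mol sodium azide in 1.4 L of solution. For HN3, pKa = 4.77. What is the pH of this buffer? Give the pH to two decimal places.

Henderson–Hasselbalch: pH = pKa + log([N3-]/[HN3]) = 4.77 + log(0.031/0.22)
pH = 4.77 + (-0.851) = 3.92

pH = 3.92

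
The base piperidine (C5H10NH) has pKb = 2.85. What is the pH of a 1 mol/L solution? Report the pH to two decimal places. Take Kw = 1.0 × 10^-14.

pH = 12.57

C5H10NH + H2O ⇌ C5H10NH2+ + OH-
Kb = 10^(−2.85) = 1.41 × 10^-3
Let x = [OH-] at equilibrium. Kb = x²/(1 − x).
Assume x ≪ 1: x ≈ √(1.41 × 10^-3 × 1) = 3.75 × 10^-2 M
(x/C₀ = 3.8% < 5%, so the approximation holds.)
pOH = −log(3.75 × 10^-2) = 1.43; pH = 14.00 − 1.43 = 12.57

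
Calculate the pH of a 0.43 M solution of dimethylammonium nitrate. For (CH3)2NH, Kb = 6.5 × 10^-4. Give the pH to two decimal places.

(CH3)2NH2+ is the conjugate acid of the weak base (CH3)2NH.
Ka = Kw/Kb = 1.0×10^-14 / 6.5 × 10^-4 = 1.54 × 10^-11
Let x = [H+] at equilibrium. Ka = x²/(0.43 − x).
Assume x ≪ 0.43: x ≈ √(1.54 × 10^-11 × 0.43) = 2.57 × 10^-6 M
pH = −log[H+] = −log(2.57 × 10^-6) = 5.59

pH = 5.59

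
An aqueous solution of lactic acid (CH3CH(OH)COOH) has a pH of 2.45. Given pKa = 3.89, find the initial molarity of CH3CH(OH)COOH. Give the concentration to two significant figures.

C₀ = 1.0 × 10^-1 M

[H+] = 10^(-2.45) = 3.55 × 10^-3 M = x
Ka = 10^(−3.89) = 1.29 × 10^-4
Ka = x²/(C₀ − x) ⇒ C₀ = x + x²/Ka
C₀ = 3.55 × 10^-3 + (3.55 × 10^-3)²/(1.29 × 10^-4) = 1.01 × 10^-1 M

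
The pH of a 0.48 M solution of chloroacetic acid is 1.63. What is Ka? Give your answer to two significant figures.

[H+] = 10^(-1.63) = 2.34 × 10^-2 M
At equilibrium [HA] = 0.48 − 2.34 × 10^-2 = 4.57 × 10^-1 M
Ka = [H+][A-]/[HA] = (2.34 × 10^-2)² / 4.57 × 10^-1 = 1.2 × 10^-3

Ka = 1.2 × 10^-3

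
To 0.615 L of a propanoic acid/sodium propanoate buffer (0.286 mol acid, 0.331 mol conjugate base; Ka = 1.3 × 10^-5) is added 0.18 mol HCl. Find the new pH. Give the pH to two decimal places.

pH = 4.40

After neutralization: n(CH3CH2COOH) = 0.466 mol, n(CH3CH2COO-) = 0.151 mol.
pKa = −log(1.3 × 10^-5) = 4.886
pH = pKa + log(n_CH3CH2COO-/n_CH3CH2COOH) = 4.886 + log(0.151/0.466) = 4.886 + (-0.489)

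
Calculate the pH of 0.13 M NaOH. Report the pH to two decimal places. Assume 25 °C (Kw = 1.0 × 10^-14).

NaOH is a strong base; [OH-] = 0.13 M.
pOH = -log(0.13) = 0.89
pH = 14.00 - 0.89 = 13.11

pH = 13.11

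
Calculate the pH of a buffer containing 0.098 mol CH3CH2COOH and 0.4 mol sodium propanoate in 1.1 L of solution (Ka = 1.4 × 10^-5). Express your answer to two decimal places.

pKa = −log(1.4 × 10^-5) = 4.854
Using pH = pKa + log([base]/[acid]) with [base]/[acid] = 0.4/0.098:
pH = 4.854 + (+0.611) = 5.46

pH = 5.46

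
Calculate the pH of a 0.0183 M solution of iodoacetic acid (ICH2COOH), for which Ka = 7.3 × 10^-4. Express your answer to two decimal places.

pH = 2.48

ICH2COOH ⇌ ICH2COO- + H+
From the ICE table, Ka = [H+]²/(0.0183 − [H+]) = 7.3 × 10^-4.
[H+] is not negligible relative to C₀; solve [H+]² + 0.00073·[H+] − 1.34e-05 = 0.
[H+] = (−Ka + √(Ka² + 4·Ka·C₀))/2 = 3.31 × 10^-3 M
pH = −log(3.31 × 10^-3) = 2.48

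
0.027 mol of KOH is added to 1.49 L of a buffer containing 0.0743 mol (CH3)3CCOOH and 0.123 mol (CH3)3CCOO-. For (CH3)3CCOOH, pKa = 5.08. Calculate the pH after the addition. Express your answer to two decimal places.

After neutralization: n((CH3)3CCOOH) = 0.0473 mol, n((CH3)3CCOO-) = 0.15 mol.
Henderson–Hasselbalch with mole ratio 0.15/0.0473: pH = 5.08 + (+0.501)

pH = 5.58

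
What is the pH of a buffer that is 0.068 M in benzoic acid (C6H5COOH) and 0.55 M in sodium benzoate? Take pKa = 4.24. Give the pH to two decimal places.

pH = 5.15

Henderson–Hasselbalch: pH = pKa + log([C6H5COO-]/[C6H5COOH]) = 4.24 + log(0.55/0.068)
pH = 4.24 + (+0.908) = 5.15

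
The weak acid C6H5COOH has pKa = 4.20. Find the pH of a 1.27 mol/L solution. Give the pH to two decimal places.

C6H5COOH ⇌ C6H5COO- + H+
Ka = 10^(−4.20) = 6.31 × 10^-5
Ka = [H+]²/(1.27 − [H+]) = 6.31 × 10^-5
Since Ka ≪ C₀, [H+] ≈ √(Ka·C₀) = 8.95 × 10^-3 M.
pH = −log(8.95 × 10^-3) = 2.05

pH = 2.05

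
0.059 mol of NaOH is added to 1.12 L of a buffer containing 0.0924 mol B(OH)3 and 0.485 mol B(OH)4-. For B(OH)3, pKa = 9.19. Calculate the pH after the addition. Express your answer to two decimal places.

After neutralization: n(B(OH)3) = 0.0334 mol, n(B(OH)4-) = 0.544 mol.
pH = pKa + log(n_B(OH)4-/n_B(OH)3) = 9.19 + log(0.544/0.0334) = 9.19 + (+1.212)

pH = 10.40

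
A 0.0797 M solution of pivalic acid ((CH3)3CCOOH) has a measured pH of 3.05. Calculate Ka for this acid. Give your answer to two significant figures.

[H+] = 10^(-3.05) = 8.91 × 10^-4 M
At equilibrium [HA] = 0.0797 − 8.91 × 10^-4 = 7.88 × 10^-2 M
Ka = [H+][A-]/[HA] = (8.91 × 10^-4)² / 7.88 × 10^-2 = 1.0 × 10^-5

Ka = 1.0 × 10^-5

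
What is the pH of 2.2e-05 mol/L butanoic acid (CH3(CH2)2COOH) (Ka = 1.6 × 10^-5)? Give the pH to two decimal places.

CH3(CH2)2COOH ⇌ CH3(CH2)2COO- + H+
Ka = x²/(2.2e-05 − x) = 1.6 × 10^-5
Here C₀/Ka ≈ 1.38, so the small-x approximation fails. Use the quadratic:
x = (−Ka + √(Ka² + 4·Ka·C₀))/2 = 1.24 × 10^-5 M
pH = −log[H+] = −log(1.24 × 10^-5) = 4.91

pH = 4.91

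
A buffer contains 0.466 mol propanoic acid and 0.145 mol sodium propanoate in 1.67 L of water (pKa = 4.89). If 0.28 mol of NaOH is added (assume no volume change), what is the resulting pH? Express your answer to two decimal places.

pH = 5.25

OH- converts CH3CH2COOH to CH3CH2COO-: CH3CH2COOH → 0.186 mol, CH3CH2COO- → 0.425 mol.
pH = pKa + log([A⁻]/[HA]) = 4.89 + log(0.425/0.186) = 4.89 +0.359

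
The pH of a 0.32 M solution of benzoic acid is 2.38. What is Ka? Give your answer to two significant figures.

Ka = 5.5 × 10^-5

[H+] = 10^(-2.38) = 4.17 × 10^-3 M
At equilibrium [HA] = 0.32 − 4.17 × 10^-3 = 3.16 × 10^-1 M
Ka = [H+][A-]/[HA] = (4.17 × 10^-3)² / 3.16 × 10^-1 = 5.5 × 10^-5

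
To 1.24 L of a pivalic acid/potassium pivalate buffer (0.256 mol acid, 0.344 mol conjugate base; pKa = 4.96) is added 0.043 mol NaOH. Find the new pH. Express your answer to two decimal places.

OH- converts (CH3)3CCOOH to (CH3)3CCOO-: (CH3)3CCOOH → 0.213 mol, (CH3)3CCOO- → 0.387 mol.
pH = pKa + log([A⁻]/[HA]) = 4.96 + log(0.387/0.213) = 4.96 +0.259

pH = 5.22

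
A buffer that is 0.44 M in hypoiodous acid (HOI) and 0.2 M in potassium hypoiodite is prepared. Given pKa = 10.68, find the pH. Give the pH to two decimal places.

pH = 10.34

pH = pKa + log([A⁻]/[HA]) = 10.68 + log(0.2/0.44)
pH = 10.68 + (-0.342) = 10.34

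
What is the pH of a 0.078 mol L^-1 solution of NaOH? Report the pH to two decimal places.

pH = 12.89

NaOH is a strong base; [OH-] = 0.078 M.
pOH = -log(0.078) = 1.11
pH = 14.00 - 1.11 = 12.89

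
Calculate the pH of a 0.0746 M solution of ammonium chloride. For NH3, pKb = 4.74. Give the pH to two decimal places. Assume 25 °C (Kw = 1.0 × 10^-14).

pH = 5.19

NH4+ is the conjugate acid of the weak base NH3.
Kb = 10^(−4.74) = 1.82 × 10^-5
Ka = Kw/Kb = 1.0×10^-14 / 1.82 × 10^-5 = 5.49 × 10^-10
From the ICE table, Ka = x²/(0.0746 − x) = 5.49 × 10^-10.
Neglecting x in the denominator: x = √(5.49 × 10^-10 × 0.0746) = 6.40 × 10^-6 M
(x/C₀ = 0.0086% < 5%, so the approximation holds.)
pH = −log[H+] = −log(6.40 × 10^-6) = 5.19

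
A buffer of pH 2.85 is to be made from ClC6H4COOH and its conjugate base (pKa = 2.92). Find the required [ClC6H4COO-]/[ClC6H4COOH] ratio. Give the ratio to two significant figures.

pH = pKa + log(r) ⇒ log(r) = 2.85 − 2.92 = -0.07
r = [ClC6H4COO-]/[ClC6H4COOH] = 10^(-0.07) = 0.851

ratio = 0.85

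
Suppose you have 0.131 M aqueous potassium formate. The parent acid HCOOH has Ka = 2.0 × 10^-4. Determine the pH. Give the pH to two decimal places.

pH = 8.41

HCOO- is the conjugate base of the weak acid HCOOH.
Kb = Kw/Ka = 1.0×10^-14 / 2.0 × 10^-4 = 5.00 × 10^-11
From the ICE table, Kb = x²/(0.131 − x) = 5.00 × 10^-11.
Since Kb ≪ C₀, x ≈ √(Kb·C₀) = 2.56 × 10^-6 M.
Check: 0.002% ionized — well under 5%, approximation valid.
pOH = 5.59, so pH = 14.00 − pOH = 8.41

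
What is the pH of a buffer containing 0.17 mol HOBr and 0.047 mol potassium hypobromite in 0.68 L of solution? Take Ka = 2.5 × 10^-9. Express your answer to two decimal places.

pKa = −log(2.5 × 10^-9) = 8.602
pH = pKa + log([A⁻]/[HA]) = 8.602 + log(0.047/0.17)
pH = 8.602 + (-0.558) = 8.04

pH = 8.04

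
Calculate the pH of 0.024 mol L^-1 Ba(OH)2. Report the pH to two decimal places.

pH = 12.68

Ba(OH)2 is a strong base (each formula unit releases 2 OH-); [OH-] = 0.048 M.
pOH = -log(0.048) = 1.32
pH = 14.00 - 1.32 = 12.68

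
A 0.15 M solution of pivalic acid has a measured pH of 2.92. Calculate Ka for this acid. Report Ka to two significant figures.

Ka = 9.7 × 10^-6

[H+] = 10^(-2.92) = 1.20 × 10^-3 M
At equilibrium [HA] = 0.15 − 1.20 × 10^-3 = 1.49 × 10^-1 M
Ka = [H+][A-]/[HA] = (1.20 × 10^-3)² / 1.49 × 10^-1 = 9.7 × 10^-6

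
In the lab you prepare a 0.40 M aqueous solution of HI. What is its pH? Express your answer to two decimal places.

HI is a strong acid and dissociates completely, so [H+] = 0.40 M.
pH = -log(0.4) = 0.40

pH = 0.40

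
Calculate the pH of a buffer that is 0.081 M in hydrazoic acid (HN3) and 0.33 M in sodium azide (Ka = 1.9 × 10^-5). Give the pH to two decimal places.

pH = 5.33

pKa = −log(1.9 × 10^-5) = 4.721
Using pH = pKa + log([base]/[acid]) with [base]/[acid] = 0.33/0.081:
pH = 4.721 + (+0.610) = 5.33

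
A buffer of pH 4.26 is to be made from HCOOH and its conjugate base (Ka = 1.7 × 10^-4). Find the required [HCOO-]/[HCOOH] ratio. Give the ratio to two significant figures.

ratio = 3.1

pKa = -log(1.7 × 10^-4) = 3.770
pH = pKa + log(r) ⇒ log(r) = 4.26 − 3.770 = +0.490
r = [HCOO-]/[HCOOH] = 10^(+0.490) = 3.09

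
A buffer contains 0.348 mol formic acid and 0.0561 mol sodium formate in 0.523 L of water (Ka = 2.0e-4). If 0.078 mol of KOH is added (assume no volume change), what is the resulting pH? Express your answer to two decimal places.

OH- converts HCOOH to HCOO-: HCOOH → 0.27 mol, HCOO- → 0.134 mol.
pKa = −log(2.0 × 10^-4) = 3.699
pH = pKa + log(n_HCOO-/n_HCOOH) = 3.699 + log(0.134/0.27) = 3.699 + (-0.304)

pH = 3.40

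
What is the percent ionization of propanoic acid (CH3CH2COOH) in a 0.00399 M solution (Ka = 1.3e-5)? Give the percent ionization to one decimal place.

5.5%

CH3CH2COOH ⇌ CH3CH2COO- + H+; let x = [H+] at equilibrium.
Ka = x²/(C₀ − x); solving the quadratic gives x = 2.21 × 10^-4 M.
% ionization = x/C₀ × 100% = 2.21 × 10^-4/0.00399 × 100% = 5.5%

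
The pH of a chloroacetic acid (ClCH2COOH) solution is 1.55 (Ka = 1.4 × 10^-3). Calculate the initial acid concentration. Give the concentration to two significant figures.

C₀ = 6.0 × 10^-1 M

[H+] = 10^(-1.55) = 2.82 × 10^-2 M = x
Ka = x²/(C₀ − x) ⇒ C₀ = x + x²/Ka
C₀ = 2.82 × 10^-2 + (2.82 × 10^-2)²/(1.4 × 10^-3) = 5.96 × 10^-1 M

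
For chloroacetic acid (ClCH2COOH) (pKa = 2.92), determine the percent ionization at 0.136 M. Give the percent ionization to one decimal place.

9.0%

ClCH2COOH ⇌ ClCH2COO- + H+; let x = [H+] at equilibrium.
Ka = 10^(−2.92) = 1.20 × 10^-3
Solve x² + 0.0012x − 0.000163 = 0 → x = 1.22 × 10^-2 M
Fraction ionized = 1.22 × 10^-2 / 0.136 = 0.0897 → 9.0%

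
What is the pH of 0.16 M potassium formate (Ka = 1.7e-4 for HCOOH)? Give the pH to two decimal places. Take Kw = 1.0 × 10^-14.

pH = 8.49

HCOO- is the conjugate base of the weak acid HCOOH.
Kb = Kw/Ka = 1.0×10^-14 / 1.7 × 10^-4 = 5.88 × 10^-11
Let x = [OH-] at equilibrium. Kb = x²/(0.16 − x).
Assume x ≪ 0.16: x ≈ √(5.88 × 10^-11 × 0.16) = 3.07 × 10^-6 M
(x/C₀ = 0.0019% < 5%, so the approximation holds.)
pOH = −log(3.07 × 10^-6) = 5.51; pH = 14.00 − 5.51 = 8.49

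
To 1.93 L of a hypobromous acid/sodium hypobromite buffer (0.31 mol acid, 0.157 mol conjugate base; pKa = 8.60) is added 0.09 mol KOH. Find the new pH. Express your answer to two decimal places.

pH = 8.65

OH- converts HOBr to OBr-: HOBr → 0.22 mol, OBr- → 0.247 mol.
pH = pKa + log([A⁻]/[HA]) = 8.60 + log(0.247/0.22) = 8.60 +0.050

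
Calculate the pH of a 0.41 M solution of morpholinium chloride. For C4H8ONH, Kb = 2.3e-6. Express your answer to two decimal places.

C4H8ONH2+ is the conjugate acid of the weak base C4H8ONH.
Ka = Kw/Kb = 1.0×10^-14 / 2.3 × 10^-6 = 4.35 × 10^-9
From the ICE table, Ka = [H+]²/(0.41 − [H+]) = 4.35 × 10^-9.
Assume [H+] ≪ 0.41: [H+] ≈ √(4.35 × 10^-9 × 0.41) = 4.22 × 10^-5 M
pH = −log(4.22 × 10^-5) = 4.37

pH = 4.37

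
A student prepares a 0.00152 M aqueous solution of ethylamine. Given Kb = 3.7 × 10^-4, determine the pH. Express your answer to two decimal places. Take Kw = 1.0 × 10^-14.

C2H5NH2 + H2O ⇌ C2H5NH3+ + OH-
Kb = x²/(0.00152 − x) = 3.7 × 10^-4
The 5% rule fails; solving x² + Kb·x − Kb·C₀ = 0 exactly:
x = (−Kb + √(Kb² + 4·Kb·C₀))/2 = 5.87 × 10^-4 M
pOH = −log(5.87 × 10^-4) = 3.23; pH = 14.00 − 3.23 = 10.77

pH = 10.77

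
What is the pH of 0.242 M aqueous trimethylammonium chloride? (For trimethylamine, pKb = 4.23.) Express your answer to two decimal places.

(CH3)3NH+ is the conjugate acid of the weak base (CH3)3N.
Kb = 10^(−4.23) = 5.89 × 10^-5
Ka = Kw/Kb = 1.0×10^-14 / 5.89 × 10^-5 = 1.70 × 10^-10
Ka = [H+]²/(0.242 − [H+]) = 1.70 × 10^-10
Neglecting [H+] in the denominator: [H+] = √(1.70 × 10^-10 × 0.242) = 6.41 × 10^-6 M
Check: 0.0027% ionized — well under 5%, approximation valid.
pH = −log(6.41 × 10^-6) = 5.19

pH = 5.19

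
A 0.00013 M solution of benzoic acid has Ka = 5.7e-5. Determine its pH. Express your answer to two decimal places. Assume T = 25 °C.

pH = 4.21

C6H5COOH ⇌ C6H5COO- + H+
Let x = [H+] at equilibrium. Ka = x²/(0.00013 − x).
x is not negligible relative to C₀; solve x² + 5.7e-05·x − 7.41e-09 = 0.
x = (−Ka + √(Ka² + 4·Ka·C₀))/2 = 6.22 × 10^-5 M
pH = −log[H+] = −log(6.22 × 10^-5) = 4.21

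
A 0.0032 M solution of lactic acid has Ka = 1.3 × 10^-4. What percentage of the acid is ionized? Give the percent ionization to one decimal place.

18.2%

CH3CH(OH)COOH ⇌ CH3CH(OH)COO- + H+; let x = [H+] at equilibrium.
Ka = x²/(C₀ − x); solving the quadratic gives x = 5.83 × 10^-4 M.
% ionization = x/C₀ × 100% = 5.83 × 10^-4/0.0032 × 100% = 18.2%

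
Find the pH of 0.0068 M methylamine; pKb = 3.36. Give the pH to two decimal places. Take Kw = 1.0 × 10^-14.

CH3NH2 + H2O ⇌ CH3NH3+ + OH-
Kb = 10^(−3.36) = 4.37 × 10^-4
Let x = [OH-] at equilibrium. Kb = x²/(0.0068 − x).
Here C₀/Kb ≈ 15.6, so the small-x approximation fails. Use the quadratic:
x = [−0.000437 + √(0.000437² + 1.19e-05)]/2 = 1.52 × 10^-3 M
pOH = 2.82, so pH = 14.00 − pOH = 11.18

pH = 11.18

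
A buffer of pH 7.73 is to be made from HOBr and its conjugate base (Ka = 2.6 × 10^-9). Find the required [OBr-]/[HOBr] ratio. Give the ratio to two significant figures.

ratio = 0.14

pKa = -log(2.6 × 10^-9) = 8.585
pH = pKa + log(r) ⇒ log(r) = 7.73 − 8.585 = -0.855
r = [OBr-]/[HOBr] = 10^(-0.855) = 0.14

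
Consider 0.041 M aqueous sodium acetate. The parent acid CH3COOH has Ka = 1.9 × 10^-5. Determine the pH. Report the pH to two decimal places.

CH3COO- is the conjugate base of the weak acid CH3COOH.
Kb = Kw/Ka = 1.0×10^-14 / 1.9 × 10^-5 = 5.26 × 10^-10
From the ICE table, Kb = [OH-]²/(0.041 − [OH-]) = 5.26 × 10^-10.
Assume [OH-] ≪ 0.041: [OH-] ≈ √(5.26 × 10^-10 × 0.041) = 4.64 × 10^-6 M
pOH = 5.33, so pH = 14.00 − pOH = 8.67

pH = 8.67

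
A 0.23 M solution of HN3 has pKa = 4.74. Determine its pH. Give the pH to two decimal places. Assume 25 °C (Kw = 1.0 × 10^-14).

HN3 ⇌ N3- + H+
Ka = 10^(−4.74) = 1.82 × 10^-5
Ka = [H+]²/(0.23 − [H+]) = 1.82 × 10^-5
Assume [H+] ≪ 0.23: [H+] ≈ √(1.82 × 10^-5 × 0.23) = 2.05 × 10^-3 M
pH = −log(2.05 × 10^-3) = 2.69

pH = 2.69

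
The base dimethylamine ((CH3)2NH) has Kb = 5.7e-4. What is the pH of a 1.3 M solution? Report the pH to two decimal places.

(CH3)2NH + H2O ⇌ (CH3)2NH2+ + OH-
From the ICE table, Kb = [OH-]²/(1.3 − [OH-]) = 5.7 × 10^-4.
Assume [OH-] ≪ 1.3: [OH-] ≈ √(5.7 × 10^-4 × 1.3) = 2.72 × 10^-2 M
([OH-]/C₀ = 2.1% < 5%, so the approximation holds.)
pOH = 1.57, so pH = 14.00 − pOH = 12.43

pH = 12.43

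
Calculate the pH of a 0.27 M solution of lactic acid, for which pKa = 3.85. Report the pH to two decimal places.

CH3CH(OH)COOH ⇌ CH3CH(OH)COO- + H+
Ka = 10^(−3.85) = 1.41 × 10^-4
Let x = [H+] at equilibrium. Ka = x²/(0.27 − x).
Neglecting x in the denominator: x = √(1.41 × 10^-4 × 0.27) = 6.17 × 10^-3 M
pH = −log(6.17 × 10^-3) = 2.21

pH = 2.21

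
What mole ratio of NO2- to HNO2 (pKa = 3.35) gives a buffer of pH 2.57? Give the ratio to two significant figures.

ratio = 0.17

pH = pKa + log(r) ⇒ log(r) = 2.57 − 3.35 = -0.78
r = [NO2-]/[HNO2] = 10^(-0.78) = 0.166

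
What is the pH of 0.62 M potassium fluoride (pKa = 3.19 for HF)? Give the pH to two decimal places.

pH = 8.49

F- is the conjugate base of the weak acid HF.
Ka = 10^(−3.19) = 6.46 × 10^-4
Kb = Kw/Ka = 1.0×10^-14 / 6.46 × 10^-4 = 1.55 × 10^-11
From the ICE table, Kb = x²/(0.62 − x) = 1.55 × 10^-11.
Assume x ≪ 0.62: x ≈ √(1.55 × 10^-11 × 0.62) = 3.10 × 10^-6 M
Check: 0.0005% ionized — well under 5%, approximation valid.
pOH = 5.51, so pH = 14.00 − pOH = 8.49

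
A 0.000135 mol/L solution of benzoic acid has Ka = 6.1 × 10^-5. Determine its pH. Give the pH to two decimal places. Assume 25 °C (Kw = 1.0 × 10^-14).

pH = 4.19

C6H5COOH ⇌ C6H5COO- + H+
From the ICE table, Ka = [H+]²/(0.000135 − [H+]) = 6.1 × 10^-5.
Here C₀/Ka ≈ 2.21, so the small-[H+] approximation fails. Use the quadratic:
[H+] = (−Ka + √(Ka² + 4·Ka·C₀))/2 = 6.52 × 10^-5 M
pH = −log(6.52 × 10^-5) = 4.19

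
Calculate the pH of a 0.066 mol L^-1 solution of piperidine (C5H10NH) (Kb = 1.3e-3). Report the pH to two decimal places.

pH = 11.94

C5H10NH + H2O ⇌ C5H10NH2+ + OH-
From the ICE table, Kb = [OH-]²/(0.066 − [OH-]) = 1.3 × 10^-3.
Here C₀/Kb ≈ 50.8, so the small-[OH-] approximation fails. Use the quadratic:
[OH-] = (−Kb + √(Kb² + 4·Kb·C₀))/2 = 8.64 × 10^-3 M
pOH = 2.06, so pH = 14.00 − pOH = 11.94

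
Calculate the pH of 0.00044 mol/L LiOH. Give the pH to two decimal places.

pH = 10.64

LiOH is a strong base; [OH-] = 0.00044 M.
pOH = -log(0.00044) = 3.36
pH = 14.00 - 3.36 = 10.64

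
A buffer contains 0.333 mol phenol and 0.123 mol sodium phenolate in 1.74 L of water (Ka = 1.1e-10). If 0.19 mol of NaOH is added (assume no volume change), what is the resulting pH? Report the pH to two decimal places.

After neutralization: n(C6H5OH) = 0.143 mol, n(C6H5O-) = 0.313 mol.
pKa = −log(1.1 × 10^-10) = 9.959
pH = pKa + log(n_C6H5O-/n_C6H5OH) = 9.959 + log(0.313/0.143) = 9.959 + (+0.340)

pH = 10.30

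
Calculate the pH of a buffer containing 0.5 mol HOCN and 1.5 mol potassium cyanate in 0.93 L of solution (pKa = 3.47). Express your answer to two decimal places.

pH = 3.95

Henderson–Hasselbalch: pH = pKa + log([OCN-]/[HOCN]) = 3.47 + log(1.5/0.5)
pH = 3.47 + (+0.477) = 3.95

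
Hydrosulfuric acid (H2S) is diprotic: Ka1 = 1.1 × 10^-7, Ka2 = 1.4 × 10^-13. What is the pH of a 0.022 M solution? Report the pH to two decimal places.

Ka1 ≫ Ka2, so treat the first dissociation as the only significant source of H+.
Ka1 = x²/(0.022 − x) = 1.1 × 10^-7
x ≈ √(1.1 × 10^-7 × 0.022) = 4.92 × 10^-5 M
pH = −log(4.92 × 10^-5) = 4.31

pH = 4.31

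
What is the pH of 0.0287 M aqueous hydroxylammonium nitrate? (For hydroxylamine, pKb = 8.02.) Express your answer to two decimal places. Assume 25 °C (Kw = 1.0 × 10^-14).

pH = 3.76

NH3OH+ is the conjugate acid of the weak base NH2OH.
Kb = 10^(−8.02) = 9.55 × 10^-9
Ka = Kw/Kb = 1.0×10^-14 / 9.55 × 10^-9 = 1.05 × 10^-6
From the ICE table, Ka = [H+]²/(0.0287 − [H+]) = 1.05 × 10^-6.
Since Ka ≪ C₀, [H+] ≈ √(Ka·C₀) = 1.74 × 10^-4 M.
Check: 0.6% ionized — well under 5%, approximation valid.
pH = −log(1.74 × 10^-4) = 3.76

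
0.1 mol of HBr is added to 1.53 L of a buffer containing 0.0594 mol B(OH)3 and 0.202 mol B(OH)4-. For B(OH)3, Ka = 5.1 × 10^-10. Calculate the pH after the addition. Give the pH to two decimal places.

pH = 9.10

After neutralization: n(B(OH)3) = 0.159 mol, n(B(OH)4-) = 0.102 mol.
pKa = −log(5.1 × 10^-10) = 9.292
Henderson–Hasselbalch with mole ratio 0.102/0.159: pH = 9.292 + (-0.193)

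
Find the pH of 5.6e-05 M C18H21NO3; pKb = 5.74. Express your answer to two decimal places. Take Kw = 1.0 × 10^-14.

C18H21NO3 + H2O ⇌ C18H22NO3+ + OH-
Kb = 10^(−5.74) = 1.82 × 10^-6
Let x = [OH-] at equilibrium. Kb = x²/(5.6e-05 − x).
The 5% rule fails; solving x² + Kb·x − Kb·C₀ = 0 exactly:
x = [−1.82e-06 + √(1.82e-06² + 4.08e-10)]/2 = 9.23 × 10^-6 M
pOH = −log(9.23 × 10^-6) = 5.03; pH = 14.00 − 5.03 = 8.97

pH = 8.97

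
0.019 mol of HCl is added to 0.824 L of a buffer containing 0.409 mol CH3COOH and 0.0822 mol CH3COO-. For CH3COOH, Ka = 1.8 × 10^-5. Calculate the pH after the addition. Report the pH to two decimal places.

Added H+ converts CH3COO- to CH3COOH: CH3COOH → 0.428 mol, CH3COO- → 0.0632 mol.
pKa = −log(1.8 × 10^-5) = 4.745
pH = pKa + log([A⁻]/[HA]) = 4.745 + log(0.0632/0.428) = 4.745 -0.831

pH = 3.91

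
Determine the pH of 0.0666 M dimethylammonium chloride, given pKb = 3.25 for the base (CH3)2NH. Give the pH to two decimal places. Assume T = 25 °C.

(CH3)2NH2+ is the conjugate acid of the weak base (CH3)2NH.
Kb = 10^(−3.25) = 5.62 × 10^-4
Ka = Kw/Kb = 1.0×10^-14 / 5.62 × 10^-4 = 1.78 × 10^-11
Ka = [H+]²/(0.0666 − [H+]) = 1.78 × 10^-11
Assume [H+] ≪ 0.0666: [H+] ≈ √(1.78 × 10^-11 × 0.0666) = 1.09 × 10^-6 M
Check: 0.0016% ionized — well under 5%, approximation valid.
pH = −log(1.09 × 10^-6) = 5.96

pH = 5.96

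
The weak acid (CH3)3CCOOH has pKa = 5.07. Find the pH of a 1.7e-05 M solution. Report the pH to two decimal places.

(CH3)3CCOOH ⇌ (CH3)3CCOO- + H+
Ka = 10^(−5.07) = 8.51 × 10^-6
Ka = [H+]²/(1.7e-05 − [H+]) = 8.51 × 10^-6
Here C₀/Ka ≈ 2, so the small-[H+] approximation fails. Use the quadratic:
[H+] = (−Ka + √(Ka² + 4·Ka·C₀))/2 = 8.50 × 10^-6 M
pH = −log(8.50 × 10^-6) = 5.07

pH = 5.07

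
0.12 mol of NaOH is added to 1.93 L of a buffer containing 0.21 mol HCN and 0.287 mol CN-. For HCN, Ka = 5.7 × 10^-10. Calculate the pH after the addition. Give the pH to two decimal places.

After neutralization: n(HCN) = 0.09 mol, n(CN-) = 0.407 mol.
pKa = −log(5.7 × 10^-10) = 9.244
pH = pKa + log(n_CN-/n_HCN) = 9.244 + log(0.407/0.09) = 9.244 + (+0.655)

pH = 9.90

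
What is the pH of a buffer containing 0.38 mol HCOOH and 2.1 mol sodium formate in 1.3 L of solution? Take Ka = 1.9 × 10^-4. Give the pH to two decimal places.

pKa = −log(1.9 × 10^-4) = 3.721
pH = pKa + log([A⁻]/[HA]) = 3.721 + log(2.1/0.38)
pH = 3.721 + (+0.742) = 4.46

pH = 4.46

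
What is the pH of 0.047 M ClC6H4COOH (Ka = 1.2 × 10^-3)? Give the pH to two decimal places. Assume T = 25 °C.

ClC6H4COOH ⇌ ClC6H4COO- + H+
From the ICE table, Ka = x²/(0.047 − x) = 1.2 × 10^-3.
The 5% rule fails; solving x² + Ka·x − Ka·C₀ = 0 exactly:
x = (−Ka + √(Ka² + 4·Ka·C₀))/2 = 6.93 × 10^-3 M
pH = −log(6.93 × 10^-3) = 2.16

pH = 2.16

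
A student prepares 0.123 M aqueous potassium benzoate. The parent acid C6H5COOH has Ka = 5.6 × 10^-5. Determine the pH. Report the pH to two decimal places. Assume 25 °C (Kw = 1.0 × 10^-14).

C6H5COO- is the conjugate base of the weak acid C6H5COOH.
Kb = Kw/Ka = 1.0×10^-14 / 5.6 × 10^-5 = 1.79 × 10^-10
From the ICE table, Kb = x²/(0.123 − x) = 1.79 × 10^-10.
Neglecting x in the denominator: x = √(1.79 × 10^-10 × 0.123) = 4.69 × 10^-6 M
(x/C₀ = 0.0038% < 5%, so the approximation holds.)
pOH = −log(4.69 × 10^-6) = 5.33; pH = 14.00 − 5.33 = 8.67

pH = 8.67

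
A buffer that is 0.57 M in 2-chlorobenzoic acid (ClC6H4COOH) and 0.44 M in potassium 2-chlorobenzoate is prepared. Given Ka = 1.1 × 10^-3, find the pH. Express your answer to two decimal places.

pKa = −log(1.1 × 10^-3) = 2.959
Using pH = pKa + log([base]/[acid]) with [base]/[acid] = 0.44/0.57:
pH = 2.959 + (-0.112) = 2.85

pH = 2.85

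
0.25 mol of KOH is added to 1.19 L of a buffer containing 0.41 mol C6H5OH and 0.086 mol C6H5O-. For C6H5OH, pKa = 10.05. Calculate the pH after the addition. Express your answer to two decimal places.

OH- converts C6H5OH to C6H5O-: C6H5OH → 0.16 mol, C6H5O- → 0.336 mol.
pH = pKa + log(n_C6H5O-/n_C6H5OH) = 10.05 + log(0.336/0.16) = 10.05 + (+0.322)

pH = 10.37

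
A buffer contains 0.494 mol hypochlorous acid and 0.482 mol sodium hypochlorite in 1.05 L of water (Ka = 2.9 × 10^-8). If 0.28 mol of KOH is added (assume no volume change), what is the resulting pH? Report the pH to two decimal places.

pH = 8.09

OH- converts HOCl to OCl-: HOCl → 0.214 mol, OCl- → 0.762 mol.
pKa = −log(2.9 × 10^-8) = 7.538
pH = pKa + log([A⁻]/[HA]) = 7.538 + log(0.762/0.214) = 7.538 +0.552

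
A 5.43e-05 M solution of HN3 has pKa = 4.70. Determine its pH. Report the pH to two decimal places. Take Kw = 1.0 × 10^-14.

HN3 ⇌ N3- + H+
Ka = 10^(−4.70) = 2.00 × 10^-5
Let x = [H+] at equilibrium. Ka = x²/(5.43e-05 − x).
Here C₀/Ka ≈ 2.71, so the small-x approximation fails. Use the quadratic:
x = (−Ka + √(Ka² + 4·Ka·C₀))/2 = 2.44 × 10^-5 M
pH = −log(2.44 × 10^-5) = 4.61

pH = 4.61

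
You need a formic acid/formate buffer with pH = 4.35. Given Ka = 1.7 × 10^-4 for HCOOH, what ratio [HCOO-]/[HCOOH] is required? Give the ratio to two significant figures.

ratio = 3.8

pKa = -log(1.7 × 10^-4) = 3.770
pH = pKa + log(r) ⇒ log(r) = 4.35 − 3.770 = +0.580
r = [HCOO-]/[HCOOH] = 10^(+0.580) = 3.8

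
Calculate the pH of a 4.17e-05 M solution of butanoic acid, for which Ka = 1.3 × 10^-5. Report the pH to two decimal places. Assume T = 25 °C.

pH = 4.75

CH3(CH2)2COOH ⇌ CH3(CH2)2COO- + H+
Ka = [H+]²/(4.17e-05 − [H+]) = 1.3 × 10^-5
The 5% rule fails; solving [H+]² + Ka·[H+] − Ka·C₀ = 0 exactly:
[H+] = [−1.3e-05 + √(1.3e-05² + 2.17e-09)]/2 = 1.77 × 10^-5 M
pH = −log(1.77 × 10^-5) = 4.75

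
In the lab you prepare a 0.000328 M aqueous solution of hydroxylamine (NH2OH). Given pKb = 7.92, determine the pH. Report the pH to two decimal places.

NH2OH + H2O ⇌ NH3OH+ + OH-
Kb = 10^(−7.92) = 1.20 × 10^-8
Kb = [OH-]²/(0.000328 − [OH-]) = 1.20 × 10^-8
Assume [OH-] ≪ 0.000328: [OH-] ≈ √(1.20 × 10^-8 × 0.000328) = 1.98 × 10^-6 M
pOH = 5.70, so pH = 14.00 − pOH = 8.30

pH = 8.30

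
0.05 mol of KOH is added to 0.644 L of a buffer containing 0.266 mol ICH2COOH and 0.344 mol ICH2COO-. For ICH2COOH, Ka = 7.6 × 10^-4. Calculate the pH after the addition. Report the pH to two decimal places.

pH = 3.38

After neutralization: n(ICH2COOH) = 0.216 mol, n(ICH2COO-) = 0.394 mol.
pKa = −log(7.6 × 10^-4) = 3.119
Henderson–Hasselbalch with mole ratio 0.394/0.216: pH = 3.119 + (+0.261)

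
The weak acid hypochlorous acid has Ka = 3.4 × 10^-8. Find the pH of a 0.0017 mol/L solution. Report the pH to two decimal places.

pH = 5.12

HOCl ⇌ OCl- + H+
Ka = x²/(0.0017 − x) = 3.4 × 10^-8
Since Ka ≪ C₀, x ≈ √(Ka·C₀) = 7.60 × 10^-6 M.
Check: 0.45% ionized — well under 5%, approximation valid.
pH = −log[H+] = −log(7.60 × 10^-6) = 5.12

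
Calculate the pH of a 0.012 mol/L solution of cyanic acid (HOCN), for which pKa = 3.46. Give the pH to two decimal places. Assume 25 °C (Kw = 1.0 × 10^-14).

pH = 2.73

HOCN ⇌ OCN- + H+
Ka = 10^(−3.46) = 3.47 × 10^-4
Ka = [H+]²/(0.012 − [H+]) = 3.47 × 10^-4
Here C₀/Ka ≈ 34.6, so the small-[H+] approximation fails. Use the quadratic:
[H+] = (−Ka + √(Ka² + 4·Ka·C₀))/2 = 1.87 × 10^-3 M
pH = −log(1.87 × 10^-3) = 2.73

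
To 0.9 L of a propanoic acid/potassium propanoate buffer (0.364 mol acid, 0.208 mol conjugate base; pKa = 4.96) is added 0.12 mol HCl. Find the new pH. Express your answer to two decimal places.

pH = 4.22

After neutralization: n(CH3CH2COOH) = 0.484 mol, n(CH3CH2COO-) = 0.088 mol.
Henderson–Hasselbalch with mole ratio 0.088/0.484: pH = 4.96 + (-0.740)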